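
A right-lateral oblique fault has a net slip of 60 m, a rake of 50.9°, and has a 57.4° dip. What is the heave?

25.1 m

dip-slip = net slip × sin(rake) = 60 m × sin(50.9°) = 46.56 m
heave = dip-slip × cos(dip) = 46.56 × cos(57.4°) = 25.1 m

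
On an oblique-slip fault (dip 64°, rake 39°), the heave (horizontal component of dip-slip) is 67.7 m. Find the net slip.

dip-slip = heave / cos(dip) = 67.7 / cos(64°) = 154.4 m
net slip = dip-slip / sin(rake) = 154.4 / sin(39°) = 245 m

245 m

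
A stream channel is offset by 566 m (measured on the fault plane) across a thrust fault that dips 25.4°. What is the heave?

heave = dip-slip × cos(dip) = 566 m × cos(25.4°) = 511 m

511 m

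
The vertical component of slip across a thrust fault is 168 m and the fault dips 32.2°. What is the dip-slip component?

dip-slip = throw / sin(dip) = 168 / sin(32.2°) = 315 m

315 m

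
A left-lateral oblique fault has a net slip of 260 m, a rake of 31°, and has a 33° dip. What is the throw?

72.9 m

dip-slip = net slip × sin(rake) = 260 m × sin(31°) = 133.9 m
throw = dip-slip × sin(dip) = 133.9 × sin(33°) = 72.9 m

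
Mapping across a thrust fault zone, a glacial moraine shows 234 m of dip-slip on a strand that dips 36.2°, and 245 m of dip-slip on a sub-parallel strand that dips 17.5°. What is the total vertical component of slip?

212 m

throw_A = 234 × sin(36.2°) = 138.2 m
throw_B = 245 × sin(17.5°) = 73.67 m
total = 138.2 + 73.67 = 212 m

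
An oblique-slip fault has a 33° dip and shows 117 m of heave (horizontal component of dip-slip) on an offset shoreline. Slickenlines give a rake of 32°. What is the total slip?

263 m

dip-slip = heave / cos(dip) = 117 / cos(33°) = 139.5 m
net slip = dip-slip / sin(rake) = 139.5 / sin(32°) = 263 m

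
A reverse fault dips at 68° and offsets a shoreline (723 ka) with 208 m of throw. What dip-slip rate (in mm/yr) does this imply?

0.310 mm/yr

dip-slip = throw / sin(dip) = 208 m / sin(68°) = 224.3 m
rate = 224.3 m / 723 ka = 0.000310 m/yr = 0.310 mm/yr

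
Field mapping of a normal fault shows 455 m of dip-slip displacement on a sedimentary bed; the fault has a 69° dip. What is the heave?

163 m

heave = dip-slip × cos(dip) = 455 m × cos(69°) = 163 m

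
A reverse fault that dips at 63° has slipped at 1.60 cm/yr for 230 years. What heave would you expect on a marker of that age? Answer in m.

1.67 m

dip-slip = rate × time = 1.60 cm/yr × 230 years = 3.680 m
heave = dip-slip × cos(dip) = 3.680 × cos(63°) = 1.67 m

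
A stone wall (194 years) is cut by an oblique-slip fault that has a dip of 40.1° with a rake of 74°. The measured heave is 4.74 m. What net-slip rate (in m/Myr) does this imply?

dip-slip = heave / cos(dip) = 4.74 / cos(40.1°) = 6.197 m
net slip = dip-slip / sin(rake) = 6.197 / sin(74°) = 6.446 m
rate = 6.446 m / 194 years = 0.0332 m/yr = 33200 m/Myr

33200 m/Myr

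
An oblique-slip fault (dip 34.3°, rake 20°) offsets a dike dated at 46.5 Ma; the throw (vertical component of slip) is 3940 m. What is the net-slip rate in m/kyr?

0.440 m/kyr

dip-slip = throw / sin(dip) = 3940 / sin(34.3°) = 6992 m
net slip = dip-slip / sin(rake) = 6992 / sin(20°) = 20440 m
rate = 20440 m / 46.5 Ma = 0.000440 m/yr = 0.440 m/kyr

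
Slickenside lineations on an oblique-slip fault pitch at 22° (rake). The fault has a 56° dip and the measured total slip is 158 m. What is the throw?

49.1 m

dip-slip = net slip × sin(rake) = 158 m × sin(22°) = 59.19 m
throw = dip-slip × sin(dip) = 59.19 × sin(56°) = 49.1 m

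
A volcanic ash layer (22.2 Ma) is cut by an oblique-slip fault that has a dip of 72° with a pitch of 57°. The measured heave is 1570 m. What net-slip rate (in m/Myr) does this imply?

273 m/Myr

dip-slip = heave / cos(dip) = 1570 / cos(72°) = 5081 m
net slip = dip-slip / sin(rake) = 5081 / sin(57°) = 6058 m
rate = 6058 m / 22.2 Ma = 0.000273 m/yr = 273 m/Myr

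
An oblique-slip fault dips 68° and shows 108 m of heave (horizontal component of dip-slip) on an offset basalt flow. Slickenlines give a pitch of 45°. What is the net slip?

408 m

dip-slip = heave / cos(dip) = 108 / cos(68°) = 288.3 m
net slip = dip-slip / sin(rake) = 288.3 / sin(45°) = 408 m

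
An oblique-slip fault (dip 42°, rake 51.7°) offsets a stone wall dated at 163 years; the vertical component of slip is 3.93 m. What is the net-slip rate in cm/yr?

dip-slip = throw / sin(dip) = 3.93 / sin(42°) = 5.873 m
net slip = dip-slip / sin(rake) = 5.873 / sin(51.7°) = 7.484 m
rate = 7.484 m / 163 years = 0.0459 m/yr = 4.59 cm/yr

4.59 cm/yr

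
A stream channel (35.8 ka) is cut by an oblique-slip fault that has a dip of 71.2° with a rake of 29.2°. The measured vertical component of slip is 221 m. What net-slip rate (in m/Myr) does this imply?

dip-slip = throw / sin(dip) = 221 / sin(71.2°) = 233.5 m
net slip = dip-slip / sin(rake) = 233.5 / sin(29.2°) = 478.5 m
rate = 478.5 m / 35.8 ka = 0.0134 m/yr = 13400 m/Myr

13400 m/Myr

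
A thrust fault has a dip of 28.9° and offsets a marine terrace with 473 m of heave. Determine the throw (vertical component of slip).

261 m

throw = heave × tan(dip) = 473 × tan(28.9°) = 261 m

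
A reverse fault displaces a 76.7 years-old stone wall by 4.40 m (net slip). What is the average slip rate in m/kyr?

57.4 m/kyr

rate = 4.40 m / 76.7 years = 0.0574 m/yr = 57.4 m/kyr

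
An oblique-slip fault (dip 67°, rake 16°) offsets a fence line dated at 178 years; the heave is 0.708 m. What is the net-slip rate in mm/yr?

dip-slip = heave / cos(dip) = 0.708 / cos(67°) = 1.812 m
net slip = dip-slip / sin(rake) = 1.812 / sin(16°) = 6.574 m
rate = 6.574 m / 178 years = 0.0369 m/yr = 36.9 mm/yr

36.9 mm/yr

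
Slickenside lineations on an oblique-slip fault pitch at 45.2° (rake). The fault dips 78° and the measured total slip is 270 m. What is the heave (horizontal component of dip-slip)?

dip-slip = net slip × sin(rake) = 270 m × sin(45.2°) = 191.6 m
heave = dip-slip × cos(dip) = 191.6 × cos(78°) = 39.8 m

39.8 m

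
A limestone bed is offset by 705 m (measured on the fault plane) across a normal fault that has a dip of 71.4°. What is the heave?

heave = dip-slip × cos(dip) = 705 m × cos(71.4°) = 225 m

225 m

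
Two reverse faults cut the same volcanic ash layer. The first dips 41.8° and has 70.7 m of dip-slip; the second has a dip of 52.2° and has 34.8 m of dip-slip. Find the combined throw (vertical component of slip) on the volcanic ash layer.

throw_A = 70.7 × sin(41.8°) = 47.12 m
throw_B = 34.8 × sin(52.2°) = 27.50 m
total = 47.12 + 27.50 = 74.6 m

74.6 m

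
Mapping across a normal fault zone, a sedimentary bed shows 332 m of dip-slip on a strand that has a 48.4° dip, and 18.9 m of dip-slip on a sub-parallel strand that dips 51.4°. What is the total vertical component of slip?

263 m

throw_A = 332 × sin(48.4°) = 248.3 m
throw_B = 18.9 × sin(51.4°) = 14.77 m
total = 248.3 + 14.77 = 263 m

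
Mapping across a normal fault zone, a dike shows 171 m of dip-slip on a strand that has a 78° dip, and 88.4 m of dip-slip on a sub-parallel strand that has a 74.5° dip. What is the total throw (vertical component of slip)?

throw_A = 171 × sin(78°) = 167.3 m
throw_B = 88.4 × sin(74.5°) = 85.18 m
total = 167.3 + 85.18 = 252 m

252 m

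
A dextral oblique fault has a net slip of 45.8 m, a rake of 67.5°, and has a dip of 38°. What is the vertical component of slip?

26.1 m

dip-slip = net slip × sin(rake) = 45.8 m × sin(67.5°) = 42.31 m
throw = dip-slip × sin(dip) = 42.31 × sin(38°) = 26.1 m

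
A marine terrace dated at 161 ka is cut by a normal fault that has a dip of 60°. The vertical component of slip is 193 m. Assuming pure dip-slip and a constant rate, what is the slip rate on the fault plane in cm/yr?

0.138 cm/yr

dip-slip = throw / sin(dip) = 193 m / sin(60°) = 222.9 m
rate = 222.9 m / 161 ka = 0.00138 m/yr = 0.138 cm/yr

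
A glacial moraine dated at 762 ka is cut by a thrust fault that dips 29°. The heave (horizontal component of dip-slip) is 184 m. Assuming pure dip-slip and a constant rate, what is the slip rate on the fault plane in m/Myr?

dip-slip = heave / cos(dip) = 184 m / cos(29°) = 210.4 m
rate = 210.4 m / 762 ka = 0.000276 m/yr = 276 m/Myr

276 m/Myr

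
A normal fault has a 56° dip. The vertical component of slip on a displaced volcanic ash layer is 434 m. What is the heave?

heave = throw / tan(dip) = 434 / tan(56°) = 293 m

293 m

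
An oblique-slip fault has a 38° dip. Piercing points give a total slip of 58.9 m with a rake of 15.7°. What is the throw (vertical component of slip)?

dip-slip = net slip × sin(rake) = 58.9 m × sin(15.7°) = 15.94 m
throw = dip-slip × sin(dip) = 15.94 × sin(38°) = 9.81 m

9.81 m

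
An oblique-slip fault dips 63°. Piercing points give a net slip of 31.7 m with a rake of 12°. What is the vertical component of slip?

dip-slip = net slip × sin(rake) = 31.7 m × sin(12°) = 6.591 m
throw = dip-slip × sin(dip) = 6.591 × sin(63°) = 5.87 m

5.87 m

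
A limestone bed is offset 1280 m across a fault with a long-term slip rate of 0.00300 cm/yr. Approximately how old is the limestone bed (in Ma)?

age = offset / rate = 1280 m / (0.00300 cm/yr) = 4.27e+07 yr = 42.7 Ma

42.7 Ma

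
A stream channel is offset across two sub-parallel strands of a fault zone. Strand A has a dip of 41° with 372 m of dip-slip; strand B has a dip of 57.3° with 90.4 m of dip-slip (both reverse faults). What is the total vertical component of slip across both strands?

throw_A = 372 × sin(41°) = 244.1 m
throw_B = 90.4 × sin(57.3°) = 76.07 m
total = 244.1 + 76.07 = 320 m

320 m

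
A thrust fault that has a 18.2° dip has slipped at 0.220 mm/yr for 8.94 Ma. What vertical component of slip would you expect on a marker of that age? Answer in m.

dip-slip = rate × time = 0.220 mm/yr × 8.94 Ma = 1967 m
throw = dip-slip × sin(dip) = 1967 × sin(18.2°) = 614 m

614 m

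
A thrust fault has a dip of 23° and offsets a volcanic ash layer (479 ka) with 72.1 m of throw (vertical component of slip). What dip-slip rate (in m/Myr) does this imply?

385 m/Myr

dip-slip = throw / sin(dip) = 72.1 m / sin(23°) = 184.5 m
rate = 184.5 m / 479 ka = 0.000385 m/yr = 385 m/Myr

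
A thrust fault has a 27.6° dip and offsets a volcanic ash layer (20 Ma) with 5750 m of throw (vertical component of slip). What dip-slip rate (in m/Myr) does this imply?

621 m/Myr

dip-slip = throw / sin(dip) = 5750 m / sin(27.6°) = 12410 m
rate = 12410 m / 20 Ma = 0.000621 m/yr = 621 m/Myr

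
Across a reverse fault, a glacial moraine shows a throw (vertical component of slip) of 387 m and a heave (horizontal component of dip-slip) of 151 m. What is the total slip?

net slip = √(throw² + heave²) = √(387² + 151²) = 415 m

415 m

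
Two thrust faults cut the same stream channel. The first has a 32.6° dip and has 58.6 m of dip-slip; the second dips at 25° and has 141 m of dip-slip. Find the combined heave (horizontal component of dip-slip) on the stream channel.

heave_A = 58.6 × cos(32.6°) = 49.37 m
heave_B = 141 × cos(25°) = 127.8 m
total = 49.37 + 127.8 = 177 m

177 m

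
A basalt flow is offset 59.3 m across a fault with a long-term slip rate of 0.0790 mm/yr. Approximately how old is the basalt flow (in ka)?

age = offset / rate = 59.3 m / (0.0790 mm/yr) = 751000 yr = 751 ka

751 ka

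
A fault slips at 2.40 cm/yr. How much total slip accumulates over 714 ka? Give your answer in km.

slip = rate × time = 2.40 cm/yr × 714 ka = 17100 m = 17.1 km

17.1 km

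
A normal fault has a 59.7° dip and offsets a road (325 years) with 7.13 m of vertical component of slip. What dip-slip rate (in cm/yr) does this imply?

2.54 cm/yr

dip-slip = throw / sin(dip) = 7.13 m / sin(59.7°) = 8.258 m
rate = 8.258 m / 325 years = 0.0254 m/yr = 2.54 cm/yr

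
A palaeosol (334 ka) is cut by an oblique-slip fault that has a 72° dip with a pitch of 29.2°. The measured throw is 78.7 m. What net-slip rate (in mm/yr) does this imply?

dip-slip = throw / sin(dip) = 78.7 / sin(72°) = 82.75 m
net slip = dip-slip / sin(rake) = 82.75 / sin(29.2°) = 169.6 m
rate = 169.6 m / 334 ka = 0.000508 m/yr = 0.508 mm/yr

0.508 mm/yr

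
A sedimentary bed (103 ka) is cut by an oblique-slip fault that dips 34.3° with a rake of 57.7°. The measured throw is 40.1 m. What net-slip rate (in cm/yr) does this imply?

dip-slip = throw / sin(dip) = 40.1 / sin(34.3°) = 71.16 m
net slip = dip-slip / sin(rake) = 71.16 / sin(57.7°) = 84.19 m
rate = 84.19 m / 103 ka = 0.000817 m/yr = 0.0817 cm/yr

0.0817 cm/yr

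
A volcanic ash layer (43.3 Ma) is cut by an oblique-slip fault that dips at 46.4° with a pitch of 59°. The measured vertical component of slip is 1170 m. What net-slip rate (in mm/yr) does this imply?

0.0435 mm/yr

dip-slip = throw / sin(dip) = 1170 / sin(46.4°) = 1616 m
net slip = dip-slip / sin(rake) = 1616 / sin(59°) = 1885 m
rate = 1885 m / 43.3 Ma = 0.0000435 m/yr = 0.0435 mm/yr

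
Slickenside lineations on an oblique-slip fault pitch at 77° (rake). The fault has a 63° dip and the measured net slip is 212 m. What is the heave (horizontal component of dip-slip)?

dip-slip = net slip × sin(rake) = 212 m × sin(77°) = 206.6 m
heave = dip-slip × cos(dip) = 206.6 × cos(63°) = 93.8 m

93.8 m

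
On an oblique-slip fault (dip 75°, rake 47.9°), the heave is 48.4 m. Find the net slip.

252 m

dip-slip = heave / cos(dip) = 48.4 / cos(75°) = 187 m
net slip = dip-slip / sin(rake) = 187 / sin(47.9°) = 252 m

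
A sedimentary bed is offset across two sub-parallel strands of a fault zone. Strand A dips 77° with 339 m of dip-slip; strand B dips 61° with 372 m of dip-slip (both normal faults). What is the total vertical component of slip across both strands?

656 m

throw_A = 339 × sin(77°) = 330.3 m
throw_B = 372 × sin(61°) = 325.4 m
total = 330.3 + 325.4 = 656 m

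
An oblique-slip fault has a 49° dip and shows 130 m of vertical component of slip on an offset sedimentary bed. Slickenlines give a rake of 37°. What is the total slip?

286 m

dip-slip = throw / sin(dip) = 130 / sin(49°) = 172.3 m
net slip = dip-slip / sin(rake) = 172.3 / sin(37°) = 286 m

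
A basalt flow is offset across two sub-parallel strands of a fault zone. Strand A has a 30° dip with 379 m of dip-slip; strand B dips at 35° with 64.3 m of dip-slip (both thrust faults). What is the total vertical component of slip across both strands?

throw_A = 379 × sin(30°) = 189.5 m
throw_B = 64.3 × sin(35°) = 36.88 m
total = 189.5 + 36.88 = 226 m

226 m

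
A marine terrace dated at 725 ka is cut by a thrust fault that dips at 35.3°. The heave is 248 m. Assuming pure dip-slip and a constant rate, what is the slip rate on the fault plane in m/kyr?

dip-slip = heave / cos(dip) = 248 m / cos(35.3°) = 303.9 m
rate = 303.9 m / 725 ka = 0.000419 m/yr = 0.419 m/kyr

0.419 m/kyr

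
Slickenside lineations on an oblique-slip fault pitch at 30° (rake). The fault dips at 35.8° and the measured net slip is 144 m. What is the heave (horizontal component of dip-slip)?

dip-slip = net slip × sin(rake) = 144 m × sin(30°) = 72 m
heave = dip-slip × cos(dip) = 72 × cos(35.8°) = 58.4 m

58.4 m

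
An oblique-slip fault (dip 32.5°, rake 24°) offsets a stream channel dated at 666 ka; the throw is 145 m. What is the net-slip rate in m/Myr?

996 m/Myr

dip-slip = throw / sin(dip) = 145 / sin(32.5°) = 269.9 m
net slip = dip-slip / sin(rake) = 269.9 / sin(24°) = 663.5 m
rate = 663.5 m / 666 ka = 0.000996 m/yr = 996 m/Myr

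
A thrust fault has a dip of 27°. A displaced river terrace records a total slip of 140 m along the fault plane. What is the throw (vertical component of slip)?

63.6 m

throw = dip-slip × sin(dip) = 140 m × sin(27°) = 63.6 m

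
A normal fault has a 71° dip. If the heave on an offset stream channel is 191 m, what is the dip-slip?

dip-slip = heave / cos(dip) = 191 / cos(71°) = 587 m

587 m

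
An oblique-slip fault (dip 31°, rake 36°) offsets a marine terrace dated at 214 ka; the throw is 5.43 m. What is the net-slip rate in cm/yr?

dip-slip = throw / sin(dip) = 5.43 / sin(31°) = 10.54 m
net slip = dip-slip / sin(rake) = 10.54 / sin(36°) = 17.94 m
rate = 17.94 m / 214 ka = 0.0000838 m/yr = 0.00838 cm/yr

0.00838 cm/yr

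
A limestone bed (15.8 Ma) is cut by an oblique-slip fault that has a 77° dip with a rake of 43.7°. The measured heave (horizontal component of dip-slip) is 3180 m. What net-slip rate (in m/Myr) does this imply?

dip-slip = heave / cos(dip) = 3180 / cos(77°) = 14140 m
net slip = dip-slip / sin(rake) = 14140 / sin(43.7°) = 20460 m
rate = 20460 m / 15.8 Ma = 0.00130 m/yr = 1300 m/Myr

1300 m/Myr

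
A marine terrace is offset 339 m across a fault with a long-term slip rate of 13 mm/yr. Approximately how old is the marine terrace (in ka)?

age = offset / rate = 339 m / (13 mm/yr) = 26100 yr = 26.1 ka

26.1 ka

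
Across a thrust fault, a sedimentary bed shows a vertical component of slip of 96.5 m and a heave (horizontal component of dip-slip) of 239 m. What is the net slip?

258 m

net slip = √(throw² + heave²) = √(96.5² + 239²) = 258 m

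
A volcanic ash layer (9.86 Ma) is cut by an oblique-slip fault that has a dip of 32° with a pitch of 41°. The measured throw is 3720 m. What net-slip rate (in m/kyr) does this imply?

1.09 m/kyr

dip-slip = throw / sin(dip) = 3720 / sin(32°) = 7020 m
net slip = dip-slip / sin(rake) = 7020 / sin(41°) = 10700 m
rate = 10700 m / 9.86 Ma = 0.00109 m/yr = 1.09 m/kyr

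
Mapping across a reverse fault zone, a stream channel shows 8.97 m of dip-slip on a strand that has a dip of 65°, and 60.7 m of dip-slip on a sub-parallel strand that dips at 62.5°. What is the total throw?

62 m

throw_A = 8.97 × sin(65°) = 8.130 m
throw_B = 60.7 × sin(62.5°) = 53.84 m
total = 8.130 + 53.84 = 62 m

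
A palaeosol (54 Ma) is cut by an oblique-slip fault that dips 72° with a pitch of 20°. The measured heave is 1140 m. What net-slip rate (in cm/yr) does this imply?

dip-slip = heave / cos(dip) = 1140 / cos(72°) = 3689 m
net slip = dip-slip / sin(rake) = 3689 / sin(20°) = 10790 m
rate = 10790 m / 54 Ma = 0.000200 m/yr = 0.0200 cm/yr

0.0200 cm/yr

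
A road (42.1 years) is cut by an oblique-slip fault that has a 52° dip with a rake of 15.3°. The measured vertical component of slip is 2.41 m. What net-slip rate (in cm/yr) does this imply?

dip-slip = throw / sin(dip) = 2.41 / sin(52°) = 3.058 m
net slip = dip-slip / sin(rake) = 3.058 / sin(15.3°) = 11.59 m
rate = 11.59 m / 42.1 years = 0.275 m/yr = 27.5 cm/yr

27.5 cm/yr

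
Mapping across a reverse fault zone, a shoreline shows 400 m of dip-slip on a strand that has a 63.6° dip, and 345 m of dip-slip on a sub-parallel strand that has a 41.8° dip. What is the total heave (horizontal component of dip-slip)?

heave_A = 400 × cos(63.6°) = 177.9 m
heave_B = 345 × cos(41.8°) = 257.2 m
total = 177.9 + 257.2 = 435 m

435 m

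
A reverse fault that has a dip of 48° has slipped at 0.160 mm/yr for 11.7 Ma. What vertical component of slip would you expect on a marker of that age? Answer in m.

dip-slip = rate × time = 0.160 mm/yr × 11.7 Ma = 1872 m
throw = dip-slip × sin(dip) = 1872 × sin(48°) = 1390 m

1390 m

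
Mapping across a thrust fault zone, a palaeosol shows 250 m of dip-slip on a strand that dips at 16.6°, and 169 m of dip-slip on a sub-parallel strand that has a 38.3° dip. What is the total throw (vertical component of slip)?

throw_A = 250 × sin(16.6°) = 71.42 m
throw_B = 169 × sin(38.3°) = 104.7 m
total = 71.42 + 104.7 = 176 m

176 m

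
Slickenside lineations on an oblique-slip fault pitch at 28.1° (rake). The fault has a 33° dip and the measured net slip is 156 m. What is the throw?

dip-slip = net slip × sin(rake) = 156 m × sin(28.1°) = 73.48 m
throw = dip-slip × sin(dip) = 73.48 × sin(33°) = 40 m

40 m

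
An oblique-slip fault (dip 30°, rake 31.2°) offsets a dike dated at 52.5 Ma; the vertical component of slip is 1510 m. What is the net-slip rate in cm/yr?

0.0111 cm/yr

dip-slip = throw / sin(dip) = 1510 / sin(30°) = 3020 m
net slip = dip-slip / sin(rake) = 3020 / sin(31.2°) = 5830 m
rate = 5830 m / 52.5 Ma = 0.000111 m/yr = 0.0111 cm/yr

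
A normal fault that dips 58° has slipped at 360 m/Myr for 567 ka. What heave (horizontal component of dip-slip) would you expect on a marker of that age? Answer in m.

108 m

dip-slip = rate × time = 360 m/Myr × 567 ka = 204.1 m
heave = dip-slip × cos(dip) = 204.1 × cos(58°) = 108 m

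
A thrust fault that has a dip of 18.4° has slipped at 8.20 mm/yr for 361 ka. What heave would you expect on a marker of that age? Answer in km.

2.81 km

dip-slip = rate × time = 8.20 mm/yr × 361 ka = 2960 m
heave = dip-slip × cos(dip) = 2960 × cos(18.4°) = 2810 m = 2.81 km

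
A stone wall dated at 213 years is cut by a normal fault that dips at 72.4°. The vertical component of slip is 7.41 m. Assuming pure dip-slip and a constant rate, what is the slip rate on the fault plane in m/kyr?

dip-slip = throw / sin(dip) = 7.41 m / sin(72.4°) = 7.774 m
rate = 7.774 m / 213 years = 0.0365 m/yr = 36.5 m/kyr

36.5 m/kyr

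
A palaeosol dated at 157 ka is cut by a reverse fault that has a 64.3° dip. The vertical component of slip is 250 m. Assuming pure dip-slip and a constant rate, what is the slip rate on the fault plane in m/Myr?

1770 m/Myr

dip-slip = throw / sin(dip) = 250 m / sin(64.3°) = 277.4 m
rate = 277.4 m / 157 ka = 0.00177 m/yr = 1770 m/Myr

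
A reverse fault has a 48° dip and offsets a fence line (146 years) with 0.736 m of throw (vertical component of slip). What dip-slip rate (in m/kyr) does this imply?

dip-slip = throw / sin(dip) = 0.736 m / sin(48°) = 0.9904 m
rate = 0.9904 m / 146 years = 0.00678 m/yr = 6.78 m/kyr

6.78 m/kyr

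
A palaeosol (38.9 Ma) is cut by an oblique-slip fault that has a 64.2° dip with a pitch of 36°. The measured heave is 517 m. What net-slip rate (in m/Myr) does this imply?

dip-slip = heave / cos(dip) = 517 / cos(64.2°) = 1188 m
net slip = dip-slip / sin(rake) = 1188 / sin(36°) = 2021 m
rate = 2021 m / 38.9 Ma = 0.0000520 m/yr = 52 m/Myr

52 m/Myr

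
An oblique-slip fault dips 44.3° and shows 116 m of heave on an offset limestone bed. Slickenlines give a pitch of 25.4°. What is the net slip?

378 m

dip-slip = heave / cos(dip) = 116 / cos(44.3°) = 162.1 m
net slip = dip-slip / sin(rake) = 162.1 / sin(25.4°) = 378 m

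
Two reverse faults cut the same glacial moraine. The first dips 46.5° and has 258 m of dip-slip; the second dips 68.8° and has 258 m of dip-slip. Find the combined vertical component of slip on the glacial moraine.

428 m

throw_A = 258 × sin(46.5°) = 187.1 m
throw_B = 258 × sin(68.8°) = 240.5 m
total = 187.1 + 240.5 = 428 m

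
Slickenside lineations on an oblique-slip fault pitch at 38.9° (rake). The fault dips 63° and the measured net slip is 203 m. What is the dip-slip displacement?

127 m

dip-slip = net slip × sin(rake) = 203 m × sin(38.9°) = 127 m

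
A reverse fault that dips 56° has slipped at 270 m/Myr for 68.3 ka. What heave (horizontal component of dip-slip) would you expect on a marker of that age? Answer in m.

dip-slip = rate × time = 270 m/Myr × 68.3 ka = 18.44 m
heave = dip-slip × cos(dip) = 18.44 × cos(56°) = 10.3 m

10.3 m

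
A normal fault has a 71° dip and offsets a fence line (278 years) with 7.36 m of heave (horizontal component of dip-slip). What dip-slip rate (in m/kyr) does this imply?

dip-slip = heave / cos(dip) = 7.36 m / cos(71°) = 22.61 m
rate = 22.61 m / 278 years = 0.0813 m/yr = 81.3 m/kyr

81.3 m/kyr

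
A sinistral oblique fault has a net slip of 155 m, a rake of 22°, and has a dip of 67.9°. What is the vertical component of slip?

53.8 m

dip-slip = net slip × sin(rake) = 155 m × sin(22°) = 58.06 m
throw = dip-slip × sin(dip) = 58.06 × sin(67.9°) = 53.8 m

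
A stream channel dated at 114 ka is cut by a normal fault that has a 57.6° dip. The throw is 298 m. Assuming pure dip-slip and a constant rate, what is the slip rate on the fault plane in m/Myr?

3100 m/Myr

dip-slip = throw / sin(dip) = 298 m / sin(57.6°) = 352.9 m
rate = 352.9 m / 114 ka = 0.00310 m/yr = 3100 m/Myr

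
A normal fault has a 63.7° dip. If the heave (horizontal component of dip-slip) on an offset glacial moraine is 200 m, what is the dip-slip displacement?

451 m

dip-slip = heave / cos(dip) = 200 / cos(63.7°) = 451 m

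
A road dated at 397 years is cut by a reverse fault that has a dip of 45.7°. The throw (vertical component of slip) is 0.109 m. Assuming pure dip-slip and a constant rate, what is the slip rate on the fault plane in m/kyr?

dip-slip = throw / sin(dip) = 0.109 m / sin(45.7°) = 0.1523 m
rate = 0.1523 m / 397 years = 0.000384 m/yr = 0.384 m/kyr

0.384 m/kyr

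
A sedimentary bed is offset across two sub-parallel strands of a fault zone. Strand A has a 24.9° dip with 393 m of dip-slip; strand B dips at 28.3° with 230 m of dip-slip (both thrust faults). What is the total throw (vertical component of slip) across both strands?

throw_A = 393 × sin(24.9°) = 165.5 m
throw_B = 230 × sin(28.3°) = 109 m
total = 165.5 + 109 = 275 m

275 m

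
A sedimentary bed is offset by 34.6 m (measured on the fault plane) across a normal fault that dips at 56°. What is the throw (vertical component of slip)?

throw = dip-slip × sin(dip) = 34.6 m × sin(56°) = 28.7 m

28.7 m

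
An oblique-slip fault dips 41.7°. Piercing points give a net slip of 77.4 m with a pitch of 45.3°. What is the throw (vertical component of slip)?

36.6 m

dip-slip = net slip × sin(rake) = 77.4 m × sin(45.3°) = 55.02 m
throw = dip-slip × sin(dip) = 55.02 × sin(41.7°) = 36.6 m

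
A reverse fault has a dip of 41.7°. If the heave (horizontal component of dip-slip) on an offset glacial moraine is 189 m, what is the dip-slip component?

253 m

dip-slip = heave / cos(dip) = 189 / cos(41.7°) = 253 m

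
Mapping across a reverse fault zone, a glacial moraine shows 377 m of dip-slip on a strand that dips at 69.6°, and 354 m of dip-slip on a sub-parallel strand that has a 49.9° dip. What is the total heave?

heave_A = 377 × cos(69.6°) = 131.4 m
heave_B = 354 × cos(49.9°) = 228 m
total = 131.4 + 228 = 359 m

359 m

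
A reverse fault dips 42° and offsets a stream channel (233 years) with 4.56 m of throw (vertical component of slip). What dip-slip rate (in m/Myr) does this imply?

29200 m/Myr

dip-slip = throw / sin(dip) = 4.56 m / sin(42°) = 6.815 m
rate = 6.815 m / 233 years = 0.0292 m/yr = 29200 m/Myr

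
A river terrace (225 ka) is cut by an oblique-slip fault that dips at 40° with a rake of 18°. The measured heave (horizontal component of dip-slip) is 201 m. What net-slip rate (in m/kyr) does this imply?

dip-slip = heave / cos(dip) = 201 / cos(40°) = 262.4 m
net slip = dip-slip / sin(rake) = 262.4 / sin(18°) = 849.1 m
rate = 849.1 m / 225 ka = 0.00377 m/yr = 3.77 m/kyr

3.77 m/kyr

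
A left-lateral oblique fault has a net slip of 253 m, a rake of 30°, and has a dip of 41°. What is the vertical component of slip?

dip-slip = net slip × sin(rake) = 253 m × sin(30°) = 126.5 m
throw = dip-slip × sin(dip) = 126.5 × sin(41°) = 83 m

83 m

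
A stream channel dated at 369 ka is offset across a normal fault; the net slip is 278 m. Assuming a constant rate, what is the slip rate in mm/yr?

0.753 mm/yr

rate = 278 m / 369 ka = 0.000753 m/yr = 0.753 mm/yr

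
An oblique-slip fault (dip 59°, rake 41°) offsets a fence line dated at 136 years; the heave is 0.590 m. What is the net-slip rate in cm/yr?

dip-slip = heave / cos(dip) = 0.590 / cos(59°) = 1.146 m
net slip = dip-slip / sin(rake) = 1.146 / sin(41°) = 1.746 m
rate = 1.746 m / 136 years = 0.0128 m/yr = 1.28 cm/yr

1.28 cm/yr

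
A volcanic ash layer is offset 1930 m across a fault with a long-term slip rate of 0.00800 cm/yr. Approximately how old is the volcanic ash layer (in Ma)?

24.1 Ma

age = offset / rate = 1930 m / (0.00800 cm/yr) = 2.41e+07 yr = 24.1 Ma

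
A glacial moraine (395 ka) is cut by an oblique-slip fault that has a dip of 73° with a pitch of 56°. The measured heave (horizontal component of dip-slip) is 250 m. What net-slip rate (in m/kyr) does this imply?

dip-slip = heave / cos(dip) = 250 / cos(73°) = 855.1 m
net slip = dip-slip / sin(rake) = 855.1 / sin(56°) = 1031 m
rate = 1031 m / 395 ka = 0.00261 m/yr = 2.61 m/kyr

2.61 m/kyr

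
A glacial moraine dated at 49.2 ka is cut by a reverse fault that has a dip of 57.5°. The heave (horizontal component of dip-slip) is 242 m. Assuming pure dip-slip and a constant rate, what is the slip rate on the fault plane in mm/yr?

dip-slip = heave / cos(dip) = 242 m / cos(57.5°) = 450.4 m
rate = 450.4 m / 49.2 ka = 0.00915 m/yr = 9.15 mm/yr

9.15 mm/yr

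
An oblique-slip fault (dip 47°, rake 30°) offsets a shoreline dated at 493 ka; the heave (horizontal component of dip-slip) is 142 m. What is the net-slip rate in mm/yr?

0.845 mm/yr

dip-slip = heave / cos(dip) = 142 / cos(47°) = 208.2 m
net slip = dip-slip / sin(rake) = 208.2 / sin(30°) = 416.4 m
rate = 416.4 m / 493 ka = 0.000845 m/yr = 0.845 mm/yr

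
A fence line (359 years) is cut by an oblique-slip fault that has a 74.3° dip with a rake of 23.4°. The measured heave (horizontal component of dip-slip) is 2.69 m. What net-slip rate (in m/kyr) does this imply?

69.7 m/kyr

dip-slip = heave / cos(dip) = 2.69 / cos(74.3°) = 9.941 m
net slip = dip-slip / sin(rake) = 9.941 / sin(23.4°) = 25.03 m
rate = 25.03 m / 359 years = 0.0697 m/yr = 69.7 m/kyr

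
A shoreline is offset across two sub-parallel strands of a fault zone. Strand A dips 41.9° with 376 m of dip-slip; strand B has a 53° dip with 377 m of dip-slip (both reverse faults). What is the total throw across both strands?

552 m

throw_A = 376 × sin(41.9°) = 251.1 m
throw_B = 377 × sin(53°) = 301.1 m
total = 251.1 + 301.1 = 552 m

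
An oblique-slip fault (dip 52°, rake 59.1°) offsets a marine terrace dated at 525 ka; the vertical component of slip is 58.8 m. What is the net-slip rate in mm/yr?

dip-slip = throw / sin(dip) = 58.8 / sin(52°) = 74.62 m
net slip = dip-slip / sin(rake) = 74.62 / sin(59.1°) = 86.96 m
rate = 86.96 m / 525 ka = 0.000166 m/yr = 0.166 mm/yr

0.166 mm/yr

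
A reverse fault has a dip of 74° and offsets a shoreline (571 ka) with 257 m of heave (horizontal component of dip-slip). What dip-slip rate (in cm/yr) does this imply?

0.163 cm/yr

dip-slip = heave / cos(dip) = 257 m / cos(74°) = 932.4 m
rate = 932.4 m / 571 ka = 0.00163 m/yr = 0.163 cm/yr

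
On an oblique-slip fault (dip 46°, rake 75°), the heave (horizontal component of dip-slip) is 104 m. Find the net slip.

dip-slip = heave / cos(dip) = 104 / cos(46°) = 149.7 m
net slip = dip-slip / sin(rake) = 149.7 / sin(75°) = 155 m

155 m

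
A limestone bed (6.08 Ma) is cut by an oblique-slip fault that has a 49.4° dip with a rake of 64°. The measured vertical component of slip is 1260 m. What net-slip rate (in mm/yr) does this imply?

0.304 mm/yr

dip-slip = throw / sin(dip) = 1260 / sin(49.4°) = 1659 m
net slip = dip-slip / sin(rake) = 1659 / sin(64°) = 1846 m
rate = 1846 m / 6.08 Ma = 0.000304 m/yr = 0.304 mm/yr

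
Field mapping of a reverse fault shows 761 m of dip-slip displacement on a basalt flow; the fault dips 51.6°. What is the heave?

473 m

heave = dip-slip × cos(dip) = 761 m × cos(51.6°) = 473 m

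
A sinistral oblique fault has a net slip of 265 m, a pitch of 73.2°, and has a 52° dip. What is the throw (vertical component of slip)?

dip-slip = net slip × sin(rake) = 265 m × sin(73.2°) = 253.7 m
throw = dip-slip × sin(dip) = 253.7 × sin(52°) = 200 m

200 m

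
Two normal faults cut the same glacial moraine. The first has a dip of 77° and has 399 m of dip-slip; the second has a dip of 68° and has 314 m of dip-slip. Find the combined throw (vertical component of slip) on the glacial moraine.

throw_A = 399 × sin(77°) = 388.8 m
throw_B = 314 × sin(68°) = 291.1 m
total = 388.8 + 291.1 = 680 m

680 m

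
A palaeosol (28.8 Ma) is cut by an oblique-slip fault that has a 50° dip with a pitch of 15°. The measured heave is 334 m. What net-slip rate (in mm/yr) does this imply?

0.0697 mm/yr

dip-slip = heave / cos(dip) = 334 / cos(50°) = 519.6 m
net slip = dip-slip / sin(rake) = 519.6 / sin(15°) = 2008 m
rate = 2008 m / 28.8 Ma = 0.0000697 m/yr = 0.0697 mm/yr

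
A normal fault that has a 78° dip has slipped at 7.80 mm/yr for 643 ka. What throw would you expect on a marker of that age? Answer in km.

4.91 km

dip-slip = rate × time = 7.80 mm/yr × 643 ka = 5015 m
throw = dip-slip × sin(dip) = 5015 × sin(78°) = 4910 m = 4.91 km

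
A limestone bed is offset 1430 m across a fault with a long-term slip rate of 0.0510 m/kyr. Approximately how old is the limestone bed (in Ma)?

28 Ma

age = offset / rate = 1430 m / (0.0510 m/kyr) = 2.8e+07 yr = 28 Ma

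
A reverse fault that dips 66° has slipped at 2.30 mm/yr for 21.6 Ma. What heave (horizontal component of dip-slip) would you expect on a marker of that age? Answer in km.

20.2 km

dip-slip = rate × time = 2.30 mm/yr × 21.6 Ma = 49680 m
heave = dip-slip × cos(dip) = 49680 × cos(66°) = 20200 m = 20.2 km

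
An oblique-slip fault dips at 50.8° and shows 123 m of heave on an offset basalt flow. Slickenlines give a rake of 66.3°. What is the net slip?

dip-slip = heave / cos(dip) = 123 / cos(50.8°) = 194.6 m
net slip = dip-slip / sin(rake) = 194.6 / sin(66.3°) = 213 m

213 m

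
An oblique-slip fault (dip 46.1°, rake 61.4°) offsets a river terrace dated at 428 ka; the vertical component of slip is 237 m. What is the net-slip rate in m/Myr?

875 m/Myr

dip-slip = throw / sin(dip) = 237 / sin(46.1°) = 328.9 m
net slip = dip-slip / sin(rake) = 328.9 / sin(61.4°) = 374.6 m
rate = 374.6 m / 428 ka = 0.000875 m/yr = 875 m/Myr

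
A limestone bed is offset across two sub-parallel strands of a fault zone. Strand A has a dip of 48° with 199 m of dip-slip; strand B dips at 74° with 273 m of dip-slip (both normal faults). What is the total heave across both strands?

heave_A = 199 × cos(48°) = 133.2 m
heave_B = 273 × cos(74°) = 75.25 m
total = 133.2 + 75.25 = 208 m

208 m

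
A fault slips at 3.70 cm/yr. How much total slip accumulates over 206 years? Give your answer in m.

slip = rate × time = 3.70 cm/yr × 206 years = 7.62 m

7.62 m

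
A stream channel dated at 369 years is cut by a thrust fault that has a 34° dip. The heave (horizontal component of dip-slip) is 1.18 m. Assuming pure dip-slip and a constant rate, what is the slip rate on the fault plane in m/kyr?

3.86 m/kyr

dip-slip = heave / cos(dip) = 1.18 m / cos(34°) = 1.423 m
rate = 1.423 m / 369 years = 0.00386 m/yr = 3.86 m/kyr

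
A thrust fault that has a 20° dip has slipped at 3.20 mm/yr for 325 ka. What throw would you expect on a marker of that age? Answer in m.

dip-slip = rate × time = 3.20 mm/yr × 325 ka = 1040 m
throw = dip-slip × sin(dip) = 1040 × sin(20°) = 356 m

356 m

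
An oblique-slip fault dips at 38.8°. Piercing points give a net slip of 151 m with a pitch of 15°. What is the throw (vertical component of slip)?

24.5 m

dip-slip = net slip × sin(rake) = 151 m × sin(15°) = 39.08 m
throw = dip-slip × sin(dip) = 39.08 × sin(38.8°) = 24.5 m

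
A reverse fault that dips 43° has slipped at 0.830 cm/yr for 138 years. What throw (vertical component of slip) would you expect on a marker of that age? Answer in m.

dip-slip = rate × time = 0.830 cm/yr × 138 years = 1.145 m
throw = dip-slip × sin(dip) = 1.145 × sin(43°) = 0.781 m

0.781 m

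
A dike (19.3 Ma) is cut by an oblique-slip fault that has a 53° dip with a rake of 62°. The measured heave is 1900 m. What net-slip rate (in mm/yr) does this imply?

dip-slip = heave / cos(dip) = 1900 / cos(53°) = 3157 m
net slip = dip-slip / sin(rake) = 3157 / sin(62°) = 3576 m
rate = 3576 m / 19.3 Ma = 0.000185 m/yr = 0.185 mm/yr

0.185 mm/yr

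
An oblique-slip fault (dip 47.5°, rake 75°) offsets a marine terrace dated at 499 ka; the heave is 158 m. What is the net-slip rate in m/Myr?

dip-slip = heave / cos(dip) = 158 / cos(47.5°) = 233.9 m
net slip = dip-slip / sin(rake) = 233.9 / sin(75°) = 242.1 m
rate = 242.1 m / 499 ka = 0.000485 m/yr = 485 m/Myr

485 m/Myr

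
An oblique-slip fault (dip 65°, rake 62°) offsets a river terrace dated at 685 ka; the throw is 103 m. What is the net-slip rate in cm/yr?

0.0188 cm/yr

dip-slip = throw / sin(dip) = 103 / sin(65°) = 113.6 m
net slip = dip-slip / sin(rake) = 113.6 / sin(62°) = 128.7 m
rate = 128.7 m / 685 ka = 0.000188 m/yr = 0.0188 cm/yr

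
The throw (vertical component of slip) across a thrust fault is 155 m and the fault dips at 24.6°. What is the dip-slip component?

dip-slip = throw / sin(dip) = 155 / sin(24.6°) = 372 m

372 m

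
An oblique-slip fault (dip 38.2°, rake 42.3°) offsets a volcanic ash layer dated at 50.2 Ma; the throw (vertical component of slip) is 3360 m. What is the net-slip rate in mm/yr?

dip-slip = throw / sin(dip) = 3360 / sin(38.2°) = 5433 m
net slip = dip-slip / sin(rake) = 5433 / sin(42.3°) = 8073 m
rate = 8073 m / 50.2 Ma = 0.000161 m/yr = 0.161 mm/yr

0.161 mm/yr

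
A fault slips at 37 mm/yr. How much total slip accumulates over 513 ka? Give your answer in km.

slip = rate × time = 37 mm/yr × 513 ka = 19000 m = 19 km

19 km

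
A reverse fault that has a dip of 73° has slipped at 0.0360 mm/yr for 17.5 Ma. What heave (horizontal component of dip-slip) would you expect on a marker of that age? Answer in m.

dip-slip = rate × time = 0.0360 mm/yr × 17.5 Ma = 630 m
heave = dip-slip × cos(dip) = 630 × cos(73°) = 184 m

184 m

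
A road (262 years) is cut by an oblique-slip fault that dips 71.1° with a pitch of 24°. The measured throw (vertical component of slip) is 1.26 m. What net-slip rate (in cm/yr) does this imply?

1.25 cm/yr

dip-slip = throw / sin(dip) = 1.26 / sin(71.1°) = 1.332 m
net slip = dip-slip / sin(rake) = 1.332 / sin(24°) = 3.274 m
rate = 3.274 m / 262 years = 0.0125 m/yr = 1.25 cm/yr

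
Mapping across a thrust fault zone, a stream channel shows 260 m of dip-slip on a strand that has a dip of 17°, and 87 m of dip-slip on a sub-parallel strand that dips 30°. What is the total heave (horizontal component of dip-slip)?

324 m

heave_A = 260 × cos(17°) = 248.6 m
heave_B = 87 × cos(30°) = 75.34 m
total = 248.6 + 75.34 = 324 m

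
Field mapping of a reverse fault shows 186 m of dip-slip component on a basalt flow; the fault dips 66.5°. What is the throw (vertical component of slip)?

throw = dip-slip × sin(dip) = 186 m × sin(66.5°) = 171 m

171 m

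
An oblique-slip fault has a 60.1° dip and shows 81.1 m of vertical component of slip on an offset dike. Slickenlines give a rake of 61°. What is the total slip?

107 m

dip-slip = throw / sin(dip) = 81.1 / sin(60.1°) = 93.55 m
net slip = dip-slip / sin(rake) = 93.55 / sin(61°) = 107 m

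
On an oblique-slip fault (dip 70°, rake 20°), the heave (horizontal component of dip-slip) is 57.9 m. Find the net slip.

495 m

dip-slip = heave / cos(dip) = 57.9 / cos(70°) = 169.3 m
net slip = dip-slip / sin(rake) = 169.3 / sin(20°) = 495 m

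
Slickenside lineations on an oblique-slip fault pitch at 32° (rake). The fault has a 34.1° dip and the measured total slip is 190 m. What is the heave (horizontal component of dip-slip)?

83.4 m

dip-slip = net slip × sin(rake) = 190 m × sin(32°) = 100.7 m
heave = dip-slip × cos(dip) = 100.7 × cos(34.1°) = 83.4 m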